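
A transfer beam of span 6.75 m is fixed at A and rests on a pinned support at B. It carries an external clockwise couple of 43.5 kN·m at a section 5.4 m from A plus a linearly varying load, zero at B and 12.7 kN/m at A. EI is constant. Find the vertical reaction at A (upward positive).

R_A = 25.01 kN

Choose R_B as the redundant. The primary structure is the cantilever fixed at A.
Downward deflection at the released point B due to the loads:
  clockwise couple 43.5 at a = 5.4: M₀a(2L − a)/(2EI) = 951.3/EI
  triangular load, peak 12.7 at the fixed end: w₀L⁴/(30EI) = 878.8/EI
  δ_0 = 1830/EI
Tip deflection under a unit load at B: L³/(3EI) = 102.5/EI.
The prop prevents deflection at B: R_B = δ_0/δ_{BB} = 1830/102.5 = 17.85 kN.
Vertical equilibrium: R_A = ΣP − R_B = 42.86 − 17.85 = 25.01 kN.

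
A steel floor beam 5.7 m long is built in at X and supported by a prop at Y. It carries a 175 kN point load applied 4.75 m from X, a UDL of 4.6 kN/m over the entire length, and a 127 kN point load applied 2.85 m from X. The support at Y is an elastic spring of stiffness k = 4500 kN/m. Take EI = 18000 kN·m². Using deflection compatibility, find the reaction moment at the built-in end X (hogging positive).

Take the reaction at Y as the redundant and release it; the primary structure is a cantilever fixed at X.
Deflection at Y on the released cantilever, summing each load's contribution:
  point load 175 at a = 4.75: Pa²(3L − a)/(6EI) = 8127/EI
  UDL 4.6: wL⁴/(8EI) = 607/EI
  point load 127 at a = 2.85: Pa²(3L − a)/(6EI) = 2450/EI
  δ_0 = 11184/EI
Tip deflection under a unit load at Y: L³/(3EI) = 61.73/EI.
With EI = 18000 kN·m²: δ_0 = 0.62134 m and δ_{YY} = 0.00343 m/kN.
Compatibility — the spring shortens by R_Y/k under the reaction it provides: δ_0 − R_Y·δ_{YY} = R_Y/k. With 1/k = 0.000222 m/kN, R_Y = δ_0 / (δ_{YY} + 1/k) = 0.62134 / (0.00343 + 0.000222) = 170.1 kN.
Moment equilibrium about X: M_X = Σ(load moments about X) − R_Y·L = 1268 − 170.1×5.7 = 298.1 kN·m.

M_X = 298.1 kN·m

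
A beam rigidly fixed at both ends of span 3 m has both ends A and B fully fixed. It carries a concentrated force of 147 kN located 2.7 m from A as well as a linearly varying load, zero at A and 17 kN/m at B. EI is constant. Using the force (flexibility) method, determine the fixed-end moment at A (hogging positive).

M_A = 9.069 kN·m

Release both end moments; the primary structure is a simply-supported span AB with redundants M_A and M_B.
Simple-span end rotations at A and B under the given loads:
  at A: point load 147 at a = 2.7: Pab(L + b)/(6LEI) = 21.83/EI
  at B: point load 147 at a = 2.7: Pab(L + a)/(6LEI) = 37.71/EI
  at A: triangular load, peak 17: 7w₀L³/(360EI) = 8.925/EI
  at B: triangular load, peak 17: w₀L³/(45EI) = 10.2/EI
  θ_A0 = 30.75/EI,  θ_B0 = 47.91/EI
Flexibility coefficients: a unit moment at one end gives L/(3EI) there and L/(6EI) at the far end, so f₁₁ = f₂₂ = 1/EI and f₁₂ = f₂₁ = 0.5/EI.
Compatibility — zero rotation at each built-in end:
  1 M_A + 0.5 M_B = 30.75
  0.5 M_A + 1 M_B = 47.91
Solving the pair gives M_A = 9.069 kN·m and M_B = 43.37 kN·m (hogging).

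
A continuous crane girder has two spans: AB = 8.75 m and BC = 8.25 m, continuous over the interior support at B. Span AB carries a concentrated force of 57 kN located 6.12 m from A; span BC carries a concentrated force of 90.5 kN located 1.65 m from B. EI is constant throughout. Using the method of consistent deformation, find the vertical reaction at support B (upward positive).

R_B = 135.4 kN

Release continuity at B by inserting a hinge; the redundant is the internal moment M_B. The primary structure is two simply-supported spans AB and BC.
Rotations at B on the released spans (each span's end-slope, ×1/EI):
  span AB: point load 57 at a = 6.12: Pab(L + a)/(6LEI) = 259.9/EI
  span BC: point load 90.5 at a = 1.65: Pab(L + b)/(6LEI) = 295.7/EI
  relative rotation θ_0 = (259.9 + 295.7)/EI = 555.5/EI
A unit hogging moment at B produces rotation L₁/(3EI) + L₂/(3EI) = 5.667/EI.
Slope continuity at B: θ_0 = M_B·5.667/EI, so M_B = 555.5/5.667 = 98.03 kN·m (hogging).
Span AB, ΣM about A with M_B applied at B: R_B^{AB}·8.75 = 348.8 + 98.03, so R_B^{AB} = 51.07 kN and R_A = 57 − 51.07 = 5.929 kN.
Span BC, ΣM about C: R_B^{BC}·8.25 = 597.3 + 98.03, so R_B^{BC} = 84.28 kN and R_C = 90.5 − 84.28 = 6.217 kN.
R_B = 51.07 + 84.28 = 135.4 kN.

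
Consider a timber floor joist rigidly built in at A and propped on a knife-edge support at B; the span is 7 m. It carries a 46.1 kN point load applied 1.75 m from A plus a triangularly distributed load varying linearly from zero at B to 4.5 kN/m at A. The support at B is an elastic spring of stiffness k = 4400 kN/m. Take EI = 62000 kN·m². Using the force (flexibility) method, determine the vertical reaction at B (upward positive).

R_B = 6.331 kN

Remove the prop at B; the released (primary) structure is a cantilever built in at A.
Primary-structure tip deflection at B by superposition:
  point load 46.1 at a = 1.75: Pa²(3L − a)/(6EI) = 453/EI
  triangular load, peak 4.5 at the fixed end: w₀L⁴/(30EI) = 360.1/EI
  δ_0 = 813.1/EI
Flexibility coefficient — unit upward force at B: δ_{BB} = L³/(3EI) = 114.3/EI.
With EI = 62000 kN·m²: δ_0 = 0.013115 m and δ_{BB} = 0.001844 m/kN.
Compatibility — the spring shortens by R_B/k under the reaction it provides: δ_0 − R_B·δ_{BB} = R_B/k. With 1/k = 0.000227 m/kN, R_B = δ_0 / (δ_{BB} + 1/k) = 0.013115 / (0.001844 + 0.000227) = 6.331 kN.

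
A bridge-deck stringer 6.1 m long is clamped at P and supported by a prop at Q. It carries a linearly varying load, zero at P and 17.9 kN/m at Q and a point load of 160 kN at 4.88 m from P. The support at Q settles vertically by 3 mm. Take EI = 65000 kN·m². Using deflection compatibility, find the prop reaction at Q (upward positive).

Release the roller at Q. Primary structure: cantilever fixed at P.
Primary-structure tip deflection at Q by superposition:
  triangular load, peak 17.9 at the free end: 11w₀L⁴/(120EI) = 2272/EI
  point load 160 at a = 4.88: Pa²(3L − a)/(6EI) = 8522/EI
  δ_0 = 10794/EI
Tip deflection under a unit load at Q: L³/(3EI) = 75.66/EI.
With EI = 65000 kN·m²: δ_0 = 0.16607 m and δ_{QQ} = 0.001164 m/kN.
Compatibility — the beam at Q must follow the support down by 0.003 m: δ_0 − R_Q·δ_{QQ} = 0.003, so R_Q = (0.16607 − 0.003)/0.001164 = 140.1 kN.

R_Q = 140.1 kN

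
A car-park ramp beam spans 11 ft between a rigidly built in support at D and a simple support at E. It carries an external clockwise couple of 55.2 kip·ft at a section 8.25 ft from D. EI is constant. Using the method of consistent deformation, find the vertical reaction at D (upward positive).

Choose R_E as the redundant. The primary structure is the cantilever fixed at D.
Primary-structure tip deflection at E by superposition:
  clockwise couple 55.2 at a = 8.25: M₀a(2L − a)/(2EI) = 3131/EI
Tip deflection under a unit load at E: L³/(3EI) = 443.7/EI.
Compatibility at E: δ_0 − R_E·δ_{EE} = 0, so R_E = 3131/443.7 = 7.057 kip.
Vertical equilibrium: R_D = ΣP − R_E = 0 − 7.057 = -7.057 kip.

R_D = -7.057 kip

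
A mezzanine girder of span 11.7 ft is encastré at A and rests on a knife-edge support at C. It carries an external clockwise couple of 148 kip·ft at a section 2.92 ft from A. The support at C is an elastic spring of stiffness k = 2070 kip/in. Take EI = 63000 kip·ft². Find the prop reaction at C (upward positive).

R_C = 8.25 kip

Take the reaction at C as the redundant and release it; the primary structure is a cantilever fixed at A.
Free-end deflection of the primary structure under the applied loading (downward +):
  clockwise couple 148 at a = 2.92: M₀a(2L − a)/(2EI) = 4425/EI
Flexibility coefficient — unit upward force at C: δ_{CC} = L³/(3EI) = 533.9/EI.
With EI = 63000 kip·ft²: δ_0 = 0.070243 ft and δ_{CC} = 0.008474 ft/kip.
Compatibility — the spring shortens by R_C/k under the reaction it provides: δ_0 − R_C·δ_{CC} = R_C/k. With 1/k = 1/(2070×12) ft/kip = 0.00004 ft/kip, R_C = δ_0 / (δ_{CC} + 1/k) = 0.070243 / (0.008474 + 0.00004) = 8.25 kip.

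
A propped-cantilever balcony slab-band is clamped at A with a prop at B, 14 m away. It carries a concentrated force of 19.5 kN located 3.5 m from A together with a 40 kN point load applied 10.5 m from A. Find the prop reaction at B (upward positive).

R_B = 26.99 kN

Choose R_B as the redundant. The primary structure is the cantilever fixed at A.
Deflection at B on the released cantilever, summing each load's contribution:
  point load 19.5 at a = 3.5: Pa²(3L − a)/(6EI) = 1533/EI
  point load 40 at a = 10.5: Pa²(3L − a)/(6EI) = 23152/EI
  δ_0 = 24685/EI
Tip deflection under a unit load at B: L³/(3EI) = 914.7/EI.
Compatibility at B: δ_0 − R_B·δ_{BB} = 0, so R_B = 24685/914.7 = 26.99 kN.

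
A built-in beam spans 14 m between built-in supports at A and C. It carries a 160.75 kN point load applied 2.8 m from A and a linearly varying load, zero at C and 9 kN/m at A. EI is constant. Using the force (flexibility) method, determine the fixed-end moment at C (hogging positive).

Release both end moments; the primary structure is a simply-supported span AC with redundants M_A and M_C.
On the primary (simply-supported) span, the end slopes from the loading are:
  at A: point load 160.75 at a = 2.8: Pab(L + b)/(6LEI) = 1512/EI
  at C: point load 160.75 at a = 2.8: Pab(L + a)/(6LEI) = 1008/EI
  at A: triangular load, peak 9: w₀L³/(45EI) = 548.8/EI
  at C: triangular load, peak 9: 7w₀L³/(360EI) = 480.2/EI
  θ_A0 = 2061/EI,  θ_C0 = 1488/EI
Flexibility coefficients: a unit moment at one end gives L/(3EI) there and L/(6EI) at the far end, so f₁₁ = f₂₂ = 4.667/EI and f₁₂ = f₂₁ = 2.333/EI.
Compatibility — zero rotation at each built-in end:
  4.667 M_A + 2.333 M_C = 2061
  2.333 M_A + 4.667 M_C = 1488
Solving the pair gives M_A = 376.3 kN·m and M_C = 130.8 kN·m (hogging).

M_C = 130.8 kN·m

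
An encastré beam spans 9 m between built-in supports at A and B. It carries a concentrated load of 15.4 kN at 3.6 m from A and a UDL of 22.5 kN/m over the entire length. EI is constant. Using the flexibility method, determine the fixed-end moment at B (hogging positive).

Release both end moments; the primary structure is a simply-supported span AB with redundants M_A and M_B.
End rotations of the released simple span under the applied load (×1/EI):
  at A: point load 15.4 at a = 3.6: Pab(L + b)/(6LEI) = 79.83/EI
  at B: point load 15.4 at a = 3.6: Pab(L + a)/(6LEI) = 69.85/EI
  at A: UDL 22.5: wL³/(24EI) = 683.4/EI
  at B: UDL 22.5: wL³/(24EI) = 683.4/EI
  θ_A0 = 763.3/EI,  θ_B0 = 753.3/EI
Flexibility coefficients: a unit moment at one end gives L/(3EI) there and L/(6EI) at the far end, so f₁₁ = f₂₂ = 3/EI and f₁₂ = f₂₁ = 1.5/EI.
Compatibility — zero rotation at each built-in end:
  3 M_A + 1.5 M_B = 763.3
  1.5 M_A + 3 M_B = 753.3
Solving the pair gives M_A = 171.8 kN·m and M_B = 165.2 kN·m (hogging).

M_B = 165.2 kN·m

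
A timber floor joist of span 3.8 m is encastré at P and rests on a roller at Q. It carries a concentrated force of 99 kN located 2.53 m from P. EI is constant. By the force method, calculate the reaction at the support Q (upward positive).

R_Q = 51.22 kN

Remove the prop at Q; the released (primary) structure is a cantilever built in at P.
Deflection at Q on the released cantilever, summing each load's contribution:
  point load 99 at a = 2.53: Pa²(3L − a)/(6EI) = 936.8/EI
Tip deflection under a unit load at Q: L³/(3EI) = 18.29/EI.
The prop prevents deflection at Q: R_Q = δ_0/δ_{QQ} = 936.8/18.29 = 51.22 kN.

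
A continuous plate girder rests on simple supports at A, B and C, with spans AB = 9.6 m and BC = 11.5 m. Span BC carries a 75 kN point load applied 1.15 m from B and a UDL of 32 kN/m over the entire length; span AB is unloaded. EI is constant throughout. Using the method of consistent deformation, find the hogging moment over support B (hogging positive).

Insert a hinge at B; M_B is the redundant, and each span becomes simply supported.
End slopes at the hinge B, treating each span as simply supported:
  span BC: point load 75 at a = 1.15: Pab(L + b)/(6LEI) = 282.7/EI
  span BC: UDL 32: wL³/(24EI) = 2028/EI
  relative rotation θ_0 = (0 + 2311)/EI = 2311/EI
A unit hogging moment at B produces rotation L₁/(3EI) + L₂/(3EI) = 7.033/EI.
Slope continuity at B: θ_0 = M_B·7.033/EI, so M_B = 2311/7.033 = 328.5 kN·m (hogging).

M_B = 328.5 kN·m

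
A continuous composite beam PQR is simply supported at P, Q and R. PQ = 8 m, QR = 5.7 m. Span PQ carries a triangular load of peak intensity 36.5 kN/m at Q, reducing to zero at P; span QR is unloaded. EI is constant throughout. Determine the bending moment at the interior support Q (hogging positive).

Release continuity at Q by inserting a hinge; the redundant is the internal moment M_Q. The primary structure is two simply-supported spans PQ and QR.
Discontinuity in slope at Q on the released structure — sum the simple-span end rotations:
  span PQ: triangular load, peak 36.5: w₀L³/(45EI) = 415.3/EI
  relative rotation θ_0 = (415.3 + 0)/EI = 415.3/EI
A unit hogging moment at Q produces rotation L₁/(3EI) + L₂/(3EI) = 4.567/EI.
Compatibility: M_Q·(L₁+L₂)/(3EI) = θ_0, giving M_Q = 90.94 kN·m (hogging).

M_Q = 90.94 kN·m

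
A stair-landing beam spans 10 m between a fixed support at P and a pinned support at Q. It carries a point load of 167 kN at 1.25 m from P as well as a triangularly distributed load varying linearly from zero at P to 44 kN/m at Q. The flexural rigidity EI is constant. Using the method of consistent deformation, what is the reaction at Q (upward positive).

R_Q = 124.8 kN

Choose R_Q as the redundant. The primary structure is the cantilever fixed at P.
Deflection at Q on the released cantilever, summing each load's contribution:
  point load 167 at a = 1.25: Pa²(3L − a)/(6EI) = 1250/EI
  triangular load, peak 44 at the free end: 11w₀L⁴/(120EI) = 40333/EI
  δ_0 = 41584/EI
Tip deflection under a unit load at Q: L³/(3EI) = 333.3/EI.
The prop prevents deflection at Q: R_Q = δ_0/δ_{QQ} = 41584/333.3 = 124.8 kN.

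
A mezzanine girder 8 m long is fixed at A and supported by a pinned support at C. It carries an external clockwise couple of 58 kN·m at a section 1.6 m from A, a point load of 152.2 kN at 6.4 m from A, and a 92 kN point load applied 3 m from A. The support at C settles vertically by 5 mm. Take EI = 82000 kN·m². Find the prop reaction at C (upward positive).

R_C = 125.6 kN

Take the reaction at C as the redundant and release it; the primary structure is a cantilever fixed at A.
Deflection at C on the released cantilever, summing each load's contribution:
  clockwise couple 58 at a = 1.6: M₀a(2L − a)/(2EI) = 668.2/EI
  point load 152.2 at a = 6.4: Pa²(3L − a)/(6EI) = 18287/EI
  point load 92 at a = 3: Pa²(3L − a)/(6EI) = 2898/EI
  δ_0 = 21853/EI
Flexibility coefficient — unit upward force at C: δ_{CC} = L³/(3EI) = 170.7/EI.
With EI = 82000 kN·m²: δ_0 = 0.2665 m and δ_{CC} = 0.002081 m/kN.
Compatibility — the beam at C must follow the support down by 0.005 m: δ_0 − R_C·δ_{CC} = 0.005, so R_C = (0.2665 − 0.005)/0.002081 = 125.6 kN.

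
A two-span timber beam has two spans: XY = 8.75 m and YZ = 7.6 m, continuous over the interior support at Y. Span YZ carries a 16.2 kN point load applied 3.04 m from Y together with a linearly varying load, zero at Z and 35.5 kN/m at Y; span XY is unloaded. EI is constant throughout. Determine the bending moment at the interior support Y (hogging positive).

Release continuity at Y by inserting a hinge; the redundant is the internal moment M_Y. The primary structure is two simply-supported spans XY and YZ.
Rotations at Y on the released spans (each span's end-slope, ×1/EI):
  span YZ: point load 16.2 at a = 3.04: Pab(L + b)/(6LEI) = 59.89/EI
  span YZ: triangular load, peak 35.5: w₀L³/(45EI) = 346.3/EI
  relative rotation θ_0 = (0 + 406.2)/EI = 406.2/EI
A unit hogging moment at Y produces rotation L₁/(3EI) + L₂/(3EI) = 5.45/EI.
Compatibility: M_Y·(L₁+L₂)/(3EI) = θ_0, giving M_Y = 74.53 kN·m (hogging).

M_Y = 74.53 kN·m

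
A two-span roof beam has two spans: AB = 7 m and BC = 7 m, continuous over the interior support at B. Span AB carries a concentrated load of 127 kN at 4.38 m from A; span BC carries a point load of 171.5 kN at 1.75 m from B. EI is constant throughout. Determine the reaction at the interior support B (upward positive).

Take M_B as the redundant. Released structure: two simple spans AB and BC with a hinge at B.
Discontinuity in slope at B on the released structure — sum the simple-span end rotations:
  span AB: point load 127 at a = 4.38: Pab(L + a)/(6LEI) = 394.9/EI
  span BC: point load 171.5 at a = 1.75: Pab(L + b)/(6LEI) = 459.6/EI
  relative rotation θ_0 = (394.9 + 459.6)/EI = 854.5/EI
A unit hogging moment at B produces rotation L₁/(3EI) + L₂/(3EI) = 4.667/EI.
Compatibility: M_B·(L₁+L₂)/(3EI) = θ_0, giving M_B = 183.1 kN·m (hogging).
Span AB, ΣM about A with M_B applied at B: R_B^{AB}·7 = 556.3 + 183.1, so R_B^{AB} = 105.6 kN and R_A = 127 − 105.6 = 21.38 kN.
Span BC, ΣM about C: R_B^{BC}·7 = 900.4 + 183.1, so R_B^{BC} = 154.8 kN and R_C = 171.5 − 154.8 = 16.72 kN.
R_B = 105.6 + 154.8 = 260.4 kN.

R_B = 260.4 kN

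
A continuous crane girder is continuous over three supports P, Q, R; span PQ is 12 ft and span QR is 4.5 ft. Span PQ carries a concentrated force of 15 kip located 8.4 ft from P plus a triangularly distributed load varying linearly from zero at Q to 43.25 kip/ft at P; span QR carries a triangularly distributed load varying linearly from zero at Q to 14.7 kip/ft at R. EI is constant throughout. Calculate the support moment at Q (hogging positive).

M_Q = 292.3 kip·ft

Take M_Q as the redundant. Released structure: two simple spans PQ and QR with a hinge at Q.
Discontinuity in slope at Q on the released structure — sum the simple-span end rotations:
  span PQ: point load 15 at a = 8.4: Pab(L + a)/(6LEI) = 128.5/EI
  span PQ: triangular load, peak 43.25: 7w₀L³/(360EI) = 1453/EI
  span QR: triangular load, peak 14.7: 7w₀L³/(360EI) = 26.05/EI
  relative rotation θ_0 = (1582 + 26.05)/EI = 1608/EI
A unit hogging moment at Q produces rotation L₁/(3EI) + L₂/(3EI) = 5.5/EI.
Compatibility: M_Q·(L₁+L₂)/(3EI) = θ_0, giving M_Q = 292.3 kip·ft (hogging).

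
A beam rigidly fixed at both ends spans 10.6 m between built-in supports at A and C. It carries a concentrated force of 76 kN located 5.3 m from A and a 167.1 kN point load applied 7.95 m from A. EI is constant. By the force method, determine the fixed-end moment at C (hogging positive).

Take the two fixed-end moments M_A, M_C as redundants; the released structure is the simple span AC.
Simple-span end rotations at A and C under the given loads:
  at A: point load 76 at a = 5.3: Pab(L + b)/(6LEI) = 533.7/EI
  at C: point load 76 at a = 5.3: Pab(L + a)/(6LEI) = 533.7/EI
  at A: point load 167.1 at a = 7.95: Pab(L + b)/(6LEI) = 733.4/EI
  at C: point load 167.1 at a = 7.95: Pab(L + a)/(6LEI) = 1027/EI
  θ_A0 = 1267/EI,  θ_C0 = 1560/EI
Flexibility coefficients: a unit moment at one end gives L/(3EI) there and L/(6EI) at the far end, so f₁₁ = f₂₂ = 3.533/EI and f₁₂ = f₂₁ = 1.767/EI.
Compatibility — zero rotation at each built-in end:
  3.533 M_A + 1.767 M_C = 1267
  1.767 M_A + 3.533 M_C = 1560
Solving the pair gives M_A = 183.7 kN·m and M_C = 349.8 kN·m (hogging).

M_C = 349.8 kN·m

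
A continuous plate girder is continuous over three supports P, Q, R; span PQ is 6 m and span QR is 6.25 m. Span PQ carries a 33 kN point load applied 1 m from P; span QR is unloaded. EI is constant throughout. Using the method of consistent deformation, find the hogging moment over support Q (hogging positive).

Take M_Q as the redundant. Released structure: two simple spans PQ and QR with a hinge at Q.
End slopes at the hinge Q, treating each span as simply supported:
  span PQ: point load 33 at a = 1: Pab(L + a)/(6LEI) = 32.08/EI
  relative rotation θ_0 = (32.08 + 0)/EI = 32.08/EI
A unit hogging moment at Q produces rotation L₁/(3EI) + L₂/(3EI) = 4.083/EI.
Compatibility: M_Q·(L₁+L₂)/(3EI) = θ_0, giving M_Q = 7.857 kN·m (hogging).

M_Q = 7.857 kN·m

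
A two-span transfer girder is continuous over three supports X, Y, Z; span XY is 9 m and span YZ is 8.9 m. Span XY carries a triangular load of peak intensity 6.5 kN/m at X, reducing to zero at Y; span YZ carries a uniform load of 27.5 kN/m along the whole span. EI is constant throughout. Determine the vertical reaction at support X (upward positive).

R_X = 2.742 kN

Insert a hinge at Y; M_Y is the redundant, and each span becomes simply supported.
Discontinuity in slope at Y on the released structure — sum the simple-span end rotations:
  span XY: triangular load, peak 6.5: 7w₀L³/(360EI) = 92.14/EI
  span YZ: UDL 27.5: wL³/(24EI) = 807.8/EI
  relative rotation θ_0 = (92.14 + 807.8)/EI = 899.9/EI
A unit hogging moment at Y produces rotation L₁/(3EI) + L₂/(3EI) = 5.967/EI.
Slope continuity at Y: θ_0 = M_Y·5.967/EI, so M_Y = 899.9/5.967 = 150.8 kN·m (hogging).
Span XY, ΣM about X with M_Y applied at Y: R_Y^{XY}·9 = 87.75 + 150.8, so R_Y^{XY} = 26.51 kN and R_X = 29.25 − 26.51 = 2.742 kN.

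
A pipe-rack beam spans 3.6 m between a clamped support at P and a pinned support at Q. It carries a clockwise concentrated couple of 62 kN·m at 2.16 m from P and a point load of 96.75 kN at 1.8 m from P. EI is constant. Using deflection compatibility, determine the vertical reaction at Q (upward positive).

R_Q = 51.93 kN

Take the reaction at Q as the redundant and release it; the primary structure is a cantilever fixed at P.
Downward deflection at the released point Q due to the loads:
  clockwise couple 62 at a = 2.16: M₀a(2L − a)/(2EI) = 337.5/EI
  point load 96.75 at a = 1.8: Pa²(3L − a)/(6EI) = 470.2/EI
  δ_0 = 807.7/EI
Tip deflection under a unit load at Q: L³/(3EI) = 15.55/EI.
Compatibility at Q: δ_0 − R_Q·δ_{QQ} = 0, so R_Q = 807.7/15.55 = 51.93 kN.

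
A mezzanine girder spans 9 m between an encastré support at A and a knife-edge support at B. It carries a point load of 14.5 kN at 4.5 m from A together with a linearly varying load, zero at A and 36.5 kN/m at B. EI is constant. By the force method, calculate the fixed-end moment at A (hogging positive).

M_A = 196.9 kN·m

Remove the prop at B; the released (primary) structure is a cantilever built in at A.
Downward deflection at the released point B due to the loads:
  point load 14.5 at a = 4.5: Pa²(3L − a)/(6EI) = 1101/EI
  triangular load, peak 36.5 at the free end: 11w₀L⁴/(120EI) = 21952/EI
  δ_0 = 23053/EI
Tip deflection under a unit load at B: L³/(3EI) = 243/EI.
Compatibility at B: δ_0 − R_B·δ_{BB} = 0, so R_B = 23053/243 = 94.87 kN.
Moment equilibrium about A: M_A = Σ(load moments about A) − R_B·L = 1051 − 94.87×9 = 196.9 kN·m.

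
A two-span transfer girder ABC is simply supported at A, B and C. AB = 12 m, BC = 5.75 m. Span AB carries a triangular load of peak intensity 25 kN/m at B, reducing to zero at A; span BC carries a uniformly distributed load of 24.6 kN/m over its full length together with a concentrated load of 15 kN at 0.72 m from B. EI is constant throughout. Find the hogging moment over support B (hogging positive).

Release continuity at B by inserting a hinge; the redundant is the internal moment M_B. The primary structure is two simply-supported spans AB and BC.
End slopes at the hinge B, treating each span as simply supported:
  span AB: triangular load, peak 25: w₀L³/(45EI) = 960/EI
  span BC: UDL 24.6: wL³/(24EI) = 194.9/EI
  span BC: point load 15 at a = 0.72: Pab(L + b)/(6LEI) = 16.97/EI
  relative rotation θ_0 = (960 + 211.8)/EI = 1172/EI
A unit hogging moment at B produces rotation L₁/(3EI) + L₂/(3EI) = 5.917/EI.
Slope continuity at B: θ_0 = M_B·5.917/EI, so M_B = 1172/5.917 = 198.1 kN·m (hogging).

M_B = 198.1 kN·m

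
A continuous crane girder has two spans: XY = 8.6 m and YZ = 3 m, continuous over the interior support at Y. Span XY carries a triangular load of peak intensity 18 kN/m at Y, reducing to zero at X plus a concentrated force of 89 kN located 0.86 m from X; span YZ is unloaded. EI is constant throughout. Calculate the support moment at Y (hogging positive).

M_Y = 93.89 kN·m

Release continuity at Y by inserting a hinge; the redundant is the internal moment M_Y. The primary structure is two simply-supported spans XY and YZ.
Rotations at Y on the released spans (each span's end-slope, ×1/EI):
  span XY: triangular load, peak 18: w₀L³/(45EI) = 254.4/EI
  span XY: point load 89 at a = 0.86: Pab(L + a)/(6LEI) = 108.6/EI
  relative rotation θ_0 = (363 + 0)/EI = 363/EI
A unit hogging moment at Y produces rotation L₁/(3EI) + L₂/(3EI) = 3.867/EI.
Compatibility: M_Y·(L₁+L₂)/(3EI) = θ_0, giving M_Y = 93.89 kN·m (hogging).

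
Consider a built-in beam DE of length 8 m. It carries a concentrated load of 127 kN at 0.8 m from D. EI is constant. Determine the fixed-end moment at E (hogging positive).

Take the two fixed-end moments M_D, M_E as redundants; the released structure is the simple span DE.
End rotations of the released simple span under the applied load (×1/EI):
  at D: point load 127 at a = 0.8: Pab(L + b)/(6LEI) = 231.6/EI
  at E: point load 127 at a = 0.8: Pab(L + a)/(6LEI) = 134.1/EI
  θ_D0 = 231.6/EI,  θ_E0 = 134.1/EI
Flexibility coefficients: a unit moment at one end gives L/(3EI) there and L/(6EI) at the far end, so f₁₁ = f₂₂ = 2.667/EI and f₁₂ = f₂₁ = 1.333/EI.
Compatibility — zero rotation at each built-in end:
  2.667 M_D + 1.333 M_E = 231.6
  1.333 M_D + 2.667 M_E = 134.1
Solving the pair gives M_D = 82.3 kN·m and M_E = 9.144 kN·m (hogging).

M_E = 9.144 kN·m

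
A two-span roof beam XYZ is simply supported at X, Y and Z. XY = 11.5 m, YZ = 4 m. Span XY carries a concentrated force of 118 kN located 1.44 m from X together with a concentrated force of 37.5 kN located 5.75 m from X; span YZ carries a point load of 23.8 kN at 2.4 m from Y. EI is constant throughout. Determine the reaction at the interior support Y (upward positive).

Take M_Y as the redundant. Released structure: two simple spans XY and YZ with a hinge at Y.
Rotations at Y on the released spans (each span's end-slope, ×1/EI):
  span XY: point load 118 at a = 1.44: Pab(L + a)/(6LEI) = 320.6/EI
  span XY: point load 37.5 at a = 5.75: Pab(L + a)/(6LEI) = 310/EI
  span YZ: point load 23.8 at a = 2.4: Pab(L + b)/(6LEI) = 21.32/EI
  relative rotation θ_0 = (630.5 + 21.32)/EI = 651.9/EI
A unit hogging moment at Y produces rotation L₁/(3EI) + L₂/(3EI) = 5.167/EI.
Compatibility: M_Y·(L₁+L₂)/(3EI) = θ_0, giving M_Y = 126.2 kN·m (hogging).
Span XY, ΣM about X with M_Y applied at Y: R_Y^{XY}·11.5 = 385.5 + 126.2, so R_Y^{XY} = 44.5 kN and R_X = 155.5 − 44.5 = 111 kN.
Span YZ, ΣM about Z: R_Y^{YZ}·4 = 38.08 + 126.2, so R_Y^{YZ} = 41.06 kN and R_Z = 23.8 − 41.06 = -17.26 kN.
R_Y = 44.5 + 41.06 = 85.56 kN.

R_Y = 85.56 kN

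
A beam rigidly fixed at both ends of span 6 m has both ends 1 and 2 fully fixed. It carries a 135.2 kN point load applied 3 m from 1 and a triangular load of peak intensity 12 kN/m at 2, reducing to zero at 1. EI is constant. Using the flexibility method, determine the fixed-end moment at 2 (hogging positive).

M_2 = 123 kN·m

Release both end moments; the primary structure is a simply-supported span 12 with redundants M_1 and M_2.
End rotations of the released simple span under the applied load (×1/EI):
  at 1: point load 135.2 at a = 3: Pab(L + b)/(6LEI) = 304.2/EI
  at 2: point load 135.2 at a = 3: Pab(L + a)/(6LEI) = 304.2/EI
  at 1: triangular load, peak 12: 7w₀L³/(360EI) = 50.4/EI
  at 2: triangular load, peak 12: w₀L³/(45EI) = 57.6/EI
  θ_10 = 354.6/EI,  θ_20 = 361.8/EI
Flexibility coefficients: a unit moment at one end gives L/(3EI) there and L/(6EI) at the far end, so f₁₁ = f₂₂ = 2/EI and f₁₂ = f₂₁ = 1/EI.
Compatibility — zero rotation at each built-in end:
  2 M_1 + 1 M_2 = 354.6
  1 M_1 + 2 M_2 = 361.8
Solving the pair gives M_1 = 115.8 kN·m and M_2 = 123 kN·m (hogging).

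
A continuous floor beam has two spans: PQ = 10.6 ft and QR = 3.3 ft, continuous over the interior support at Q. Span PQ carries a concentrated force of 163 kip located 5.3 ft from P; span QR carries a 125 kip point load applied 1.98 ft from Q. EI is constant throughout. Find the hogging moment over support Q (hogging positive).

M_Q = 263.5 kip·ft

Insert a hinge at Q; M_Q is the redundant, and each span becomes simply supported.
Rotations at Q on the released spans (each span's end-slope, ×1/EI):
  span PQ: point load 163 at a = 5.3: Pab(L + a)/(6LEI) = 1145/EI
  span QR: point load 125 at a = 1.98: Pab(L + b)/(6LEI) = 76.23/EI
  relative rotation θ_0 = (1145 + 76.23)/EI = 1221/EI
A unit hogging moment at Q produces rotation L₁/(3EI) + L₂/(3EI) = 4.633/EI.
Compatibility: M_Q·(L₁+L₂)/(3EI) = θ_0, giving M_Q = 263.5 kip·ft (hogging).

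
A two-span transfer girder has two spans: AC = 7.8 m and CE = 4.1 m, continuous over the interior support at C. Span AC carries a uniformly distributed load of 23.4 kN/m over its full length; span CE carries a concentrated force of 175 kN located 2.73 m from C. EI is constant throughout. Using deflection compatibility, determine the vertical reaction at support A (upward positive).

Insert a hinge at C; M_C is the redundant, and each span becomes simply supported.
End slopes at the hinge C, treating each span as simply supported:
  span AC: UDL 23.4: wL³/(24EI) = 462.7/EI
  span CE: point load 175 at a = 2.73: Pab(L + b)/(6LEI) = 145.5/EI
  relative rotation θ_0 = (462.7 + 145.5)/EI = 608.2/EI
A unit hogging moment at C produces rotation L₁/(3EI) + L₂/(3EI) = 3.967/EI.
Compatibility: M_C·(L₁+L₂)/(3EI) = θ_0, giving M_C = 153.3 kN·m (hogging).
Span AC, ΣM about A with M_C applied at C: R_C^{AC}·7.8 = 711.8 + 153.3, so R_C^{AC} = 110.9 kN and R_A = 182.5 − 110.9 = 71.6 kN.

R_A = 71.6 kN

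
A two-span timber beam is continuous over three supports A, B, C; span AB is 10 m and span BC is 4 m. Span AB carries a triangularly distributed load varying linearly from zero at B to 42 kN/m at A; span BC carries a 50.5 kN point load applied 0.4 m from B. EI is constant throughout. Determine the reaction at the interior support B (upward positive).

Insert a hinge at B; M_B is the redundant, and each span becomes simply supported.
Discontinuity in slope at B on the released structure — sum the simple-span end rotations:
  span AB: triangular load, peak 42: 7w₀L³/(360EI) = 816.7/EI
  span BC: point load 50.5 at a = 0.4: Pab(L + b)/(6LEI) = 23.03/EI
  relative rotation θ_0 = (816.7 + 23.03)/EI = 839.7/EI
A unit hogging moment at B produces rotation L₁/(3EI) + L₂/(3EI) = 4.667/EI.
Slope continuity at B: θ_0 = M_B·4.667/EI, so M_B = 839.7/4.667 = 179.9 kN·m (hogging).
Span AB, ΣM about A with M_B applied at B: R_B^{AB}·10 = 700 + 179.9, so R_B^{AB} = 87.99 kN and R_A = 210 − 87.99 = 122 kN.
Span BC, ΣM about C: R_B^{BC}·4 = 181.8 + 179.9, so R_B^{BC} = 90.43 kN and R_C = 50.5 − 90.43 = -39.93 kN.
R_B = 87.99 + 90.43 = 178.4 kN.

R_B = 178.4 kN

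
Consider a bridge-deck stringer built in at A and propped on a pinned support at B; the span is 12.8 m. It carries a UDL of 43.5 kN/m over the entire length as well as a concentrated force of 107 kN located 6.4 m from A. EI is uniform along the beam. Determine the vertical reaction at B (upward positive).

Release the roller at B. Primary structure: cantilever fixed at A.
Free-end deflection of the primary structure under the applied loading (downward +):
  UDL 43.5: wL⁴/(8EI) = 145962/EI
  point load 107 at a = 6.4: Pa²(3L − a)/(6EI) = 23375/EI
  δ_0 = 169336/EI
Tip deflection under a unit load at B: L³/(3EI) = 699.1/EI.
Compatibility at B: δ_0 − R_B·δ_{BB} = 0, so R_B = 169336/699.1 = 242.2 kN.

R_B = 242.2 kN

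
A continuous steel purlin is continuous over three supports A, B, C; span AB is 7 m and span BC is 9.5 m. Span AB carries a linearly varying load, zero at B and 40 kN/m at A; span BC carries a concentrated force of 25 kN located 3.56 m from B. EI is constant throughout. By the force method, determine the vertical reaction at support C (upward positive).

Insert a hinge at B; M_B is the redundant, and each span becomes simply supported.
Rotations at B on the released spans (each span's end-slope, ×1/EI):
  span AB: triangular load, peak 40: 7w₀L³/(360EI) = 266.8/EI
  span BC: point load 25 at a = 3.56: Pab(L + b)/(6LEI) = 143.2/EI
  relative rotation θ_0 = (266.8 + 143.2)/EI = 410/EI
A unit hogging moment at B produces rotation L₁/(3EI) + L₂/(3EI) = 5.5/EI.
Slope continuity at B: θ_0 = M_B·5.5/EI, so M_B = 410/5.5 = 74.54 kN·m (hogging).
Span BC, ΣM about C: R_B^{BC}·9.5 = 148.5 + 74.54, so R_B^{BC} = 23.48 kN and R_C = 25 − 23.48 = 1.522 kN.

R_C = 1.522 kN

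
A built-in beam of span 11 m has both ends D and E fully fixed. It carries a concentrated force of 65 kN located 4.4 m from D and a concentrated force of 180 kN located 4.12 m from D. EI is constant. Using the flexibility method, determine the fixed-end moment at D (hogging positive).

M_D = 393.1 kN·m

Release both end moments; the primary structure is a simply-supported span DE with redundants M_D and M_E.
On the primary (simply-supported) span, the end slopes from the loading are:
  at D: point load 65 at a = 4.4: Pab(L + b)/(6LEI) = 503.4/EI
  at E: point load 65 at a = 4.4: Pab(L + a)/(6LEI) = 440.4/EI
  at D: point load 180 at a = 4.12: Pab(L + b)/(6LEI) = 1382/EI
  at E: point load 180 at a = 4.12: Pab(L + a)/(6LEI) = 1169/EI
  θ_D0 = 1886/EI,  θ_E0 = 1609/EI
Flexibility coefficients: a unit moment at one end gives L/(3EI) there and L/(6EI) at the far end, so f₁₁ = f₂₂ = 3.667/EI and f₁₂ = f₂₁ = 1.833/EI.
Compatibility — zero rotation at each built-in end:
  3.667 M_D + 1.833 M_E = 1886
  1.833 M_D + 3.667 M_E = 1609
Solving the pair gives M_D = 393.1 kN·m and M_E = 242.4 kN·m (hogging).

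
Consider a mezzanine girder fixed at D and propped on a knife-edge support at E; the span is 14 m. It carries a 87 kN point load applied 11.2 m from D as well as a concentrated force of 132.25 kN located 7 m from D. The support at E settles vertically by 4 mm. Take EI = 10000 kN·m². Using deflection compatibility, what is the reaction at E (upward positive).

Remove the prop at E; the released (primary) structure is a cantilever built in at D.
Free-end deflection of the primary structure under the applied loading (downward +):
  point load 87 at a = 11.2: Pa²(3L − a)/(6EI) = 56022/EI
  point load 132.25 at a = 7: Pa²(3L − a)/(6EI) = 37801/EI
  δ_0 = 93823/EI
Flexibility coefficient — unit upward force at E: δ_{EE} = L³/(3EI) = 914.7/EI.
With EI = 10000 kN·m²: δ_0 = 9.3823 m and δ_{EE} = 0.091467 m/kN.
Compatibility — the beam at E must follow the support down by 0.004 m: δ_0 − R_E·δ_{EE} = 0.004, so R_E = (9.3823 − 0.004)/0.091467 = 102.5 kN.

R_E = 102.5 kN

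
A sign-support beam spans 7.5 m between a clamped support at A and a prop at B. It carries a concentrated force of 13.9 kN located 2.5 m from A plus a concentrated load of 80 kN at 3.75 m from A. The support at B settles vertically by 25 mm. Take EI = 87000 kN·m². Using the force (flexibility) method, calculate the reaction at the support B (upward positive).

R_B = 11.59 kN

Choose R_B as the redundant. The primary structure is the cantilever fixed at A.
Free-end deflection of the primary structure under the applied loading (downward +):
  point load 13.9 at a = 2.5: Pa²(3L − a)/(6EI) = 289.6/EI
  point load 80 at a = 3.75: Pa²(3L − a)/(6EI) = 3516/EI
  δ_0 = 3805/EI
Tip deflection under a unit load at B: L³/(3EI) = 140.6/EI.
With EI = 87000 kN·m²: δ_0 = 0.043738 m and δ_{BB} = 0.001616 m/kN.
Compatibility — the beam at B must follow the support down by 0.025 m: δ_0 − R_B·δ_{BB} = 0.025, so R_B = (0.043738 − 0.025)/0.001616 = 11.59 kN.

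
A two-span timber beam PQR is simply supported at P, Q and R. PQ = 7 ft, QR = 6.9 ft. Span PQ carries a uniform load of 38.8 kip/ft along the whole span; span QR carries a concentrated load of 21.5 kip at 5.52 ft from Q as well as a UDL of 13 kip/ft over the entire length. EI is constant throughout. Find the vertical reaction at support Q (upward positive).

Insert a hinge at Q; M_Q is the redundant, and each span becomes simply supported.
Rotations at Q on the released spans (each span's end-slope, ×1/EI):
  span PQ: UDL 38.8: wL³/(24EI) = 554.5/EI
  span QR: point load 21.5 at a = 5.52: Pab(L + b)/(6LEI) = 32.76/EI
  span QR: UDL 13: wL³/(24EI) = 177.9/EI
  relative rotation θ_0 = (554.5 + 210.7)/EI = 765.2/EI
A unit hogging moment at Q produces rotation L₁/(3EI) + L₂/(3EI) = 4.633/EI.
Compatibility: M_Q·(L₁+L₂)/(3EI) = θ_0, giving M_Q = 165.2 kip·ft (hogging).
Span PQ, ΣM about P with M_Q applied at Q: R_Q^{PQ}·7 = 950.6 + 165.2, so R_Q^{PQ} = 159.4 kip and R_P = 271.6 − 159.4 = 112.2 kip.
Span QR, ΣM about R: R_Q^{QR}·6.9 = 339.1 + 165.2, so R_Q^{QR} = 73.09 kip and R_R = 111.2 − 73.09 = 38.11 kip.
R_Q = 159.4 + 73.09 = 232.5 kip.

R_Q = 232.5 kip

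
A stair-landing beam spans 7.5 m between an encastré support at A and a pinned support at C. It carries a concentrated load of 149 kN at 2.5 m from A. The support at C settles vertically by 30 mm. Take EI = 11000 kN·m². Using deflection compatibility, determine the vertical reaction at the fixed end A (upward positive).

R_A = 129.3 kN

Remove the prop at C; the released (primary) structure is a cantilever built in at A.
Deflection at C on the released cantilever, summing each load's contribution:
  point load 149 at a = 2.5: Pa²(3L − a)/(6EI) = 3104/EI
Tip deflection under a unit load at C: L³/(3EI) = 140.6/EI.
With EI = 11000 kN·m²: δ_0 = 0.2822 m and δ_{CC} = 0.012784 m/kN.
Compatibility — the beam at C must follow the support down by 0.03 m: δ_0 − R_C·δ_{CC} = 0.03, so R_C = (0.2822 − 0.03)/0.012784 = 19.73 kN.
Vertical equilibrium: R_A = ΣP − R_C = 149 − 19.73 = 129.3 kN.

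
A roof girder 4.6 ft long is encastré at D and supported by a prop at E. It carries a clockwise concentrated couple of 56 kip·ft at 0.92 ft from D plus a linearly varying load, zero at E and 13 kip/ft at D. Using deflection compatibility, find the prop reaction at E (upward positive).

Release the roller at E. Primary structure: cantilever fixed at D.
Free-end deflection of the primary structure under the applied loading (downward +):
  clockwise couple 56 at a = 0.92: M₀a(2L − a)/(2EI) = 213.3/EI
  triangular load, peak 13 at the fixed end: w₀L⁴/(30EI) = 194/EI
  δ_0 = 407.3/EI
Tip deflection under a unit load at E: L³/(3EI) = 32.45/EI.
Compatibility at E: δ_0 − R_E·δ_{EE} = 0, so R_E = 407.3/32.45 = 12.55 kip.

R_E = 12.55 kip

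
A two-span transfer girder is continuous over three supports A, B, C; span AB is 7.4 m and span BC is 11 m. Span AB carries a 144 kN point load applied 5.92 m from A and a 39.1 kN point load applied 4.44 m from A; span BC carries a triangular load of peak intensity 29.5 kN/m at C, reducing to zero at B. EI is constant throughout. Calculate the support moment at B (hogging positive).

M_B = 208.5 kN·m

Insert a hinge at B; M_B is the redundant, and each span becomes simply supported.
End slopes at the hinge B, treating each span as simply supported:
  span AB: point load 144 at a = 5.92: Pab(L + a)/(6LEI) = 378.5/EI
  span AB: point load 39.1 at a = 4.44: Pab(L + a)/(6LEI) = 137/EI
  span BC: triangular load, peak 29.5: 7w₀L³/(360EI) = 763.5/EI
  relative rotation θ_0 = (515.5 + 763.5)/EI = 1279/EI
A unit hogging moment at B produces rotation L₁/(3EI) + L₂/(3EI) = 6.133/EI.
Compatibility: M_B·(L₁+L₂)/(3EI) = θ_0, giving M_B = 208.5 kN·m (hogging).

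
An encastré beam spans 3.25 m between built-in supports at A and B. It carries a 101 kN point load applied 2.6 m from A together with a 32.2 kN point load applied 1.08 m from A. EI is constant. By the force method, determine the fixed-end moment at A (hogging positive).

M_A = 26.01 kN·m

Take the two fixed-end moments M_A, M_B as redundants; the released structure is the simple span AB.
End rotations of the released simple span under the applied load (×1/EI):
  at A: point load 101 at a = 2.6: Pab(L + b)/(6LEI) = 34.14/EI
  at B: point load 101 at a = 2.6: Pab(L + a)/(6LEI) = 51.21/EI
  at A: point load 32.2 at a = 1.08: Pab(L + b)/(6LEI) = 20.98/EI
  at B: point load 32.2 at a = 1.08: Pab(L + a)/(6LEI) = 16.76/EI
  θ_A0 = 55.11/EI,  θ_B0 = 67.96/EI
Flexibility coefficients: a unit moment at one end gives L/(3EI) there and L/(6EI) at the far end, so f₁₁ = f₂₂ = 1.083/EI and f₁₂ = f₂₁ = 0.5417/EI.
Compatibility — zero rotation at each built-in end:
  1.083 M_A + 0.5417 M_B = 55.11
  0.5417 M_A + 1.083 M_B = 67.96
Solving the pair gives M_A = 26.01 kN·m and M_B = 49.73 kN·m (hogging).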